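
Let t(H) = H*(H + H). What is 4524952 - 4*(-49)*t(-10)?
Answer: 4564152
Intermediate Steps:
t(H) = 2*H² (t(H) = H*(2*H) = 2*H²)
4524952 - 4*(-49)*t(-10) = 4524952 - 4*(-49)*2*(-10)² = 4524952 - (-196)*2*100 = 4524952 - (-196)*200 = 4524952 - 1*(-39200) = 4524952 + 39200 = 4564152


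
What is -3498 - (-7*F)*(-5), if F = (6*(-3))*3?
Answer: -1608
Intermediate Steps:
F = -54 (F = -18*3 = -54)
-3498 - (-7*F)*(-5) = -3498 - (-7*(-54))*(-5) = -3498 - 378*(-5) = -3498 - 1*(-1890) = -3498 + 1890 = -1608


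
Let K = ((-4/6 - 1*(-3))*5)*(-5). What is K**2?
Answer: 30625/9 ≈ 3402.8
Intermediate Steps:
K = -175/3 (K = ((-4*1/6 + 3)*5)*(-5) = ((-2/3 + 3)*5)*(-5) = ((7/3)*5)*(-5) = (35/3)*(-5) = -175/3 ≈ -58.333)
K**2 = (-175/3)**2 = 30625/9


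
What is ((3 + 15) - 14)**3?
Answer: 64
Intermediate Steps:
((3 + 15) - 14)**3 = (18 - 14)**3 = 4**3 = 64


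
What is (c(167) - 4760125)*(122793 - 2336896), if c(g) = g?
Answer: 10539037287674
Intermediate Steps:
(c(167) - 4760125)*(122793 - 2336896) = (167 - 4760125)*(122793 - 2336896) = -4759958*(-2214103) = 10539037287674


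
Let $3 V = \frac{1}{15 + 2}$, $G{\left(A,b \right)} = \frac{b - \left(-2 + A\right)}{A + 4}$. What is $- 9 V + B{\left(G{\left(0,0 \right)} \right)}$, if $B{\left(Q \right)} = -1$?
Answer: $- \frac{20}{17} \approx -1.1765$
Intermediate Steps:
$G{\left(A,b \right)} = \frac{2 + b - A}{4 + A}$
$V = \frac{1}{51}$ ($V = \frac{1}{3 \left(15 + 2\right)} = \frac{1}{3 \cdot 17} = \frac{1}{3} \cdot \frac{1}{17} = \frac{1}{51} \approx 0.019608$)
$- 9 V + B{\left(G{\left(0,0 \right)} \right)} = \left(-9\right) \frac{1}{51} - 1 = - \frac{3}{17} - 1 = - \frac{20}{17}$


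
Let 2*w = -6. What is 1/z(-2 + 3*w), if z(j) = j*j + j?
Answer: 1/110 ≈ 0.0090909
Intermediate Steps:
w = -3 (w = (½)*(-6) = -3)
z(j) = j + j² (z(j) = j² + j = j + j²)
1/z(-2 + 3*w) = 1/((-2 + 3*(-3))*(1 + (-2 + 3*(-3)))) = 1/((-2 - 9)*(1 + (-2 - 9))) = 1/(-11*(1 - 11)) = 1/(-11*(-10)) = 1/110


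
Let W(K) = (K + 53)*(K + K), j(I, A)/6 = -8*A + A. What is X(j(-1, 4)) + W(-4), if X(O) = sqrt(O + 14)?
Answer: -392 + I*sqrt(154) ≈ -392.0 + 12.41*I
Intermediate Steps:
j(I, A) = -42*A (j(I, A) = 6*(-8*A + A) = 6*(-7*A) = -42*A)
W(K) = 2*K*(53 + K) (W(K) = (53 + K)*(2*K) = 2*K*(53 + K))
X(O) = sqrt(14 + O)
X(j(-1, 4)) + W(-4) = sqrt(14 - 42*4) + 2*(-4)*(53 - 4) = sqrt(14 - 168) + 2*(-4)*49 = sqrt(-154) - 392 = I*sqrt(154) - 392 = -392 + I*sqrt(154)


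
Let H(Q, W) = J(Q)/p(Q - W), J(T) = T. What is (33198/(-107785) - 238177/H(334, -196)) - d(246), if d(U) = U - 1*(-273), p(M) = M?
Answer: -6812403198796/18000095 ≈ -3.7847e+5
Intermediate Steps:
H(Q, W) = Q/(Q - W)
d(U) = 273 + U (d(U) = U + 273 = 273 + U)
(33198/(-107785) - 238177/H(334, -196)) - d(246) = (33198/(-107785) - 238177/(334/(334 - 1*(-196)))) - (273 + 246) = (33198*(-1/107785) - 238177/(334/(334 + 196))) - 1*519 = (-33198/107785 - 238177/(334/530)) - 519 = (-33198/107785 - 238177/(334*(1/530))) - 519 = (-33198/107785 - 238177/167/265) - 519 = (-33198/107785 - 238177*265/167) - 519 = (-33198/107785 - 63116905/167) - 519 = -6803061149491/18000095 - 519 = -6812403198796/18000095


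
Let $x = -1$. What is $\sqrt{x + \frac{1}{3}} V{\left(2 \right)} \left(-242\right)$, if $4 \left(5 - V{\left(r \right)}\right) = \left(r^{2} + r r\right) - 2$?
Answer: $- \frac{847 i \sqrt{6}}{3} \approx - 691.57 i$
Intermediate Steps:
$V{\left(r \right)} = \frac{11}{2} - \frac{r^{2}}{2}$ ($V{\left(r \right)} = 5 - \frac{\left(r^{2} + r r\right) - 2}{4} = 5 - \frac{\left(r^{2} + r^{2}\right) - 2}{4} = 5 - \frac{2 r^{2} - 2}{4} = 5 - \frac{-2 + 2 r^{2}}{4} = 5 - \left(- \frac{1}{2} + \frac{r^{2}}{2}\right) = \frac{11}{2} - \frac{r^{2}}{2}$)
$\sqrt{x + \frac{1}{3}} V{\left(2 \right)} \left(-242\right) = \sqrt{-1 + \frac{1}{3}} \left(\frac{11}{2} - \frac{2^{2}}{2}\right) \left(-242\right) = \sqrt{-1 + \frac{1}{3}} \left(\frac{11}{2} - 2\right) \left(-242\right) = \sqrt{- \frac{2}{3}} \left(\frac{11}{2} - 2\right) \left(-242\right) = \frac{i \sqrt{6}}{3} \cdot \frac{7}{2} \left(-242\right) = \frac{7 i \sqrt{6}}{6} \left(-242\right) = - \frac{847 i \sqrt{6}}{3}$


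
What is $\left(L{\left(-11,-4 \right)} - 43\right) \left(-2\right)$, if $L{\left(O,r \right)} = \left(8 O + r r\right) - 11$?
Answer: $252$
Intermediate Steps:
$L{\left(O,r \right)} = -11 + r^{2} + 8 O$ ($L{\left(O,r \right)} = \left(8 O + r^{2}\right) - 11 = \left(r^{2} + 8 O\right) - 11 = -11 + r^{2} + 8 O$)
$\left(L{\left(-11,-4 \right)} - 43\right) \left(-2\right) = \left(\left(-11 + \left(-4\right)^{2} + 8 \left(-11\right)\right) - 43\right) \left(-2\right) = \left(\left(-11 + 16 - 88\right) - 43\right) \left(-2\right) = \left(-83 - 43\right) \left(-2\right) = \left(-126\right) \left(-2\right) = 252$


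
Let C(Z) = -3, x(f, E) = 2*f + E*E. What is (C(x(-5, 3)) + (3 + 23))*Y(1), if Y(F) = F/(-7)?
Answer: -23/7 ≈ -3.2857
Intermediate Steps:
x(f, E) = E**2 + 2*f (x(f, E) = 2*f + E**2 = E**2 + 2*f)
Y(F) = -F/7 (Y(F) = F*(-1/7) = -F/7)
(C(x(-5, 3)) + (3 + 23))*Y(1) = (-3 + (3 + 23))*(-1/7*1) = (-3 + 26)*(-1/7) = 23*(-1/7) = -23/7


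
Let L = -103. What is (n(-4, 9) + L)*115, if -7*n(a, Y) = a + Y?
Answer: -83490/7 ≈ -11927.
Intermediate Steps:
n(a, Y) = -Y/7 - a/7 (n(a, Y) = -(a + Y)/7 = -(Y + a)/7 = -Y/7 - a/7)
(n(-4, 9) + L)*115 = ((-⅐*9 - ⅐*(-4)) - 103)*115 = ((-9/7 + 4/7) - 103)*115 = (-5/7 - 103)*115 = -726/7*115 = -83490/7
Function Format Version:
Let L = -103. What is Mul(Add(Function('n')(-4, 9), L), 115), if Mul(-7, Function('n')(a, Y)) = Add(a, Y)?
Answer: Rational(-83490, 7) ≈ -11927.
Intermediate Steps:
Function('n')(a, Y) = Add(Mul(Rational(-1, 7), Y), Mul(Rational(-1, 7), a)) (Function('n')(a, Y) = Mul(Rational(-1, 7), Add(a, Y)) = Mul(Rational(-1, 7), Add(Y, a)) = Add(Mul(Rational(-1, 7), Y), Mul(Rational(-1, 7), a)))
Mul(Add(Function('n')(-4, 9), L), 115) = Mul(Add(Add(Mul(Rational(-1, 7), 9), Mul(Rational(-1, 7), -4)), -103), 115) = Mul(Add(Add(Rational(-9, 7), Rational(4, 7)), -103), 115) = Mul(Add(Rational(-5, 7), -103), 115) = Mul(Rational(-726, 7), 115) = Rational(-83490, 7)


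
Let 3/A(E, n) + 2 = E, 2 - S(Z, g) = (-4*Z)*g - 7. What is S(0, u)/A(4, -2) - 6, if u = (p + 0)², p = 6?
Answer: 0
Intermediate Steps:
u = 36 (u = (6 + 0)² = 6² = 36)
S(Z, g) = 9 + 4*Z*g (S(Z, g) = 2 - ((-4*Z)*g - 7) = 2 - (-4*Z*g - 7) = 2 - (-7 - 4*Z*g) = 2 + (7 + 4*Z*g) = 9 + 4*Z*g)
A(E, n) = 3/(-2 + E)
S(0, u)/A(4, -2) - 6 = (9 + 4*0*36)/((3/(-2 + 4))) - 6 = (9 + 0)/((3/2)) - 6 = 9/(3*(½)) - 6 = 9/(3/2) - 6 = (⅔)*9 - 6 = 6 - 6 = 0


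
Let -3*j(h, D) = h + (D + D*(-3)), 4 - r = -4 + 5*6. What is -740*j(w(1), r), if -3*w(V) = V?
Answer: 96940/9 ≈ 10771.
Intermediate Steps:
w(V) = -V/3
r = -22 (r = 4 - (-4 + 5*6) = 4 - (-4 + 30) = 4 - 1*26 = 4 - 26 = -22)
j(h, D) = -h/3 + 2*D/3 (j(h, D) = -(h + (D + D*(-3)))/3 = -(h + (D - 3*D))/3 = -(h - 2*D)/3 = -h/3 + 2*D/3)
-740*j(w(1), r) = -740*(-(-1)/9 + (⅔)*(-22)) = -740*(-⅓*(-⅓) - 44/3) = -740*(⅑ - 44/3) = -740*(-131/9) = 96940/9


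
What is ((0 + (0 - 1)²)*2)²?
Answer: 4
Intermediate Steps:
((0 + (0 - 1)²)*2)² = ((0 + (-1)²)*2)² = ((0 + 1)*2)² = (1*2)² = 2² = 4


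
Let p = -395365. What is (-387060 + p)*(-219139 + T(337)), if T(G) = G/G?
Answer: 171459049650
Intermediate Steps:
T(G) = 1
(-387060 + p)*(-219139 + T(337)) = (-387060 - 395365)*(-219139 + 1) = -782425*(-219138) = 171459049650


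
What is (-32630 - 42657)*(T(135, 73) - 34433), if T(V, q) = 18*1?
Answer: 2591002105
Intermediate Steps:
T(V, q) = 18
(-32630 - 42657)*(T(135, 73) - 34433) = (-32630 - 42657)*(18 - 34433) = -75287*(-34415) = 2591002105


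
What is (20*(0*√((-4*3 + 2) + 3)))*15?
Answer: 0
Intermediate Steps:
(20*(0*√((-4*3 + 2) + 3)))*15 = (20*(0*√((-12 + 2) + 3)))*15 = (20*(0*√(-10 + 3)))*15 = (20*(0*√(-7)))*15 = (20*(0*(I*√7)))*15 = (20*0)*15 = 0*15 = 0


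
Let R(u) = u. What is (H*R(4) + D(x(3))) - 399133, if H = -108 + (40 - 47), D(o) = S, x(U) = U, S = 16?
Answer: -399577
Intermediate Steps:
D(o) = 16
H = -115 (H = -108 - 7 = -115)
(H*R(4) + D(x(3))) - 399133 = (-115*4 + 16) - 399133 = (-460 + 16) - 399133 = -444 - 399133 = -399577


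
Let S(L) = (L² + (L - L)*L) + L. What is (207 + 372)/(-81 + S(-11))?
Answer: 579/29 ≈ 19.966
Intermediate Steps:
S(L) = L + L² (S(L) = (L² + 0*L) + L = (L² + 0) + L = L² + L = L + L²)
(207 + 372)/(-81 + S(-11)) = (207 + 372)/(-81 - 11*(1 - 11)) = 579/(-81 - 11*(-10)) = 579/(-81 + 110) = 579/29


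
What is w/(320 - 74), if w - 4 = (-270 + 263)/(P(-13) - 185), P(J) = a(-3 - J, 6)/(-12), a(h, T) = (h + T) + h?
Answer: 2267/138129 ≈ 0.016412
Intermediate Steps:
a(h, T) = T + 2*h (a(h, T) = (T + h) + h = T + 2*h)
P(J) = J/6 (P(J) = (6 + 2*(-3 - J))/(-12) = (6 + (-6 - 2*J))*(-1/12) = -2*J*(-1/12) = J/6)
w = 4534/1123 (w = 4 + (-270 + 263)/((1/6)*(-13) - 185) = 4 - 7/(-13/6 - 185) = 4 - 7/(-1123/6) = 4 - 7*(-6/1123) = 4 + 42/1123 = 4534/1123 ≈ 4.0374)
w/(320 - 74) = (4534/1123)/(320 - 74) = (4534/1123)/246 = (1/246)*(4534/1123) = 2267/138129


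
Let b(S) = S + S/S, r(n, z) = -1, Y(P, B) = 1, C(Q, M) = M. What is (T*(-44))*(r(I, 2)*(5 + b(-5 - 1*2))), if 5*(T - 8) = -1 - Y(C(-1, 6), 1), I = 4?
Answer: -1672/5 ≈ -334.40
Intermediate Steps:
T = 38/5 (T = 8 + (-1 - 1*1)/5 = 8 + (-1 - 1)/5 = 8 + (⅕)*(-2) = 8 - ⅖ = 38/5 ≈ 7.6000)
b(S) = 1 + S (b(S) = S + 1 = 1 + S)
(T*(-44))*(r(I, 2)*(5 + b(-5 - 1*2))) = ((38/5)*(-44))*(-(5 + (1 + (-5 - 1*2)))) = -(-1672)*(5 + (1 + (-5 - 2)))/5 = -(-1672)*(5 + (1 - 7))/5 = -(-1672)*(5 - 6)/5 = -(-1672)*(-1)/5 = -1672/5*1 = -1672/5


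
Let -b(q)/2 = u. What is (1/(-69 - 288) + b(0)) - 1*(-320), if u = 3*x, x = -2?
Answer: 118523/357 ≈ 332.00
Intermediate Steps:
u = -6 (u = 3*(-2) = -6)
b(q) = 12 (b(q) = -2*(-6) = 12)
(1/(-69 - 288) + b(0)) - 1*(-320) = (1/(-69 - 288) + 12) - 1*(-320) = (1/(-357) + 12) + 320 = (-1/357 + 12) + 320 = 4283/357 + 320 = 118523/357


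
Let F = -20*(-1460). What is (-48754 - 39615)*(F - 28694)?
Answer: -44714714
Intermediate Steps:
F = 29200
(-48754 - 39615)*(F - 28694) = (-48754 - 39615)*(29200 - 28694) = -88369*506 = -44714714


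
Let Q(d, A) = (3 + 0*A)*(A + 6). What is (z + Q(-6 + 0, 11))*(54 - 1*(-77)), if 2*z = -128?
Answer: -1703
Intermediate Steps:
Q(d, A) = 18 + 3*A (Q(d, A) = (3 + 0)*(6 + A) = 3*(6 + A) = 18 + 3*A)
z = -64 (z = (1/2)*(-128) = -64)
(z + Q(-6 + 0, 11))*(54 - 1*(-77)) = (-64 + (18 + 3*11))*(54 - 1*(-77)) = (-64 + (18 + 33))*(54 + 77) = (-64 + 51)*131 = -13*131 = -1703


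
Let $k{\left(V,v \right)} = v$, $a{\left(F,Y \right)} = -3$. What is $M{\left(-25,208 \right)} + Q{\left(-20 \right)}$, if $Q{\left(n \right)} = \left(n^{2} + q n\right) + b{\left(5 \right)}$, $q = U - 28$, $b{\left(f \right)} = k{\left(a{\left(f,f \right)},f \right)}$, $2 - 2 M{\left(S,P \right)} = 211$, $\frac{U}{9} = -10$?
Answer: $\frac{5321}{2} \approx 2660.5$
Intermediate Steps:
$U = -90$ ($U = 9 \left(-10\right) = -90$)
$M{\left(S,P \right)} = - \frac{209}{2}$ ($M{\left(S,P \right)} = 1 - \frac{211}{2} = - \frac{209}{2}$)
$b{\left(f \right)} = f$
$q = -118$ ($q = -90 - 28 = -118$)
$Q{\left(n \right)} = 5 + n^{2} - 118 n$ ($Q{\left(n \right)} = \left(n^{2} - 118 n\right) + 5 = 5 + n^{2} - 118 n$)
$M{\left(-25,208 \right)} + Q{\left(-20 \right)} = - \frac{209}{2} + \left(5 + \left(-20\right)^{2} - -2360\right) = - \frac{209}{2} + \left(5 + 400 + 2360\right) = - \frac{209}{2} + 2765 = \frac{5321}{2}$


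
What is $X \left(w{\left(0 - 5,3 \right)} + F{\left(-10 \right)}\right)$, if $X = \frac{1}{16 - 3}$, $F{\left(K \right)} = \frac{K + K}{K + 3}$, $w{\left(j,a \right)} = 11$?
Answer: $\frac{97}{91} \approx 1.0659$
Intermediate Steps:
$F{\left(K \right)} = \frac{2 K}{3 + K}$
$X = \frac{1}{13} \approx 0.076923$
$X \left(w{\left(0 - 5,3 \right)} + F{\left(-10 \right)}\right) = \frac{11 + 2 \left(-10\right) \frac{1}{3 - 10}}{13} = \frac{11 + 2 \left(-10\right) \frac{1}{-7}}{13} = \frac{11 + 2 \left(-10\right) \left(- \frac{1}{7}\right)}{13} = \frac{11 + \frac{20}{7}}{13} = \frac{1}{13} \cdot \frac{97}{7} = \frac{97}{91}$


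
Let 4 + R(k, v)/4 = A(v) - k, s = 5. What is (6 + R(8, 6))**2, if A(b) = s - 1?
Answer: 676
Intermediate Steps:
A(b) = 4 (A(b) = 5 - 1 = 4)
R(k, v) = -4*k (R(k, v) = -16 + 4*(4 - k) = -16 + (16 - 4*k) = -4*k)
(6 + R(8, 6))**2 = (6 - 4*8)**2 = (6 - 32)**2 = (-26)**2 = 676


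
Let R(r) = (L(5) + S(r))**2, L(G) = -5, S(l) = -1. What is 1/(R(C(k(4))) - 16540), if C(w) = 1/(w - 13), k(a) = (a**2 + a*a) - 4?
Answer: -1/16504 ≈ -6.0591e-5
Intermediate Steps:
k(a) = -4 + 2*a**2 (k(a) = (a**2 + a**2) - 4 = 2*a**2 - 4 = -4 + 2*a**2)
C(w) = 1/(-13 + w)
R(r) = 36 (R(r) = (-5 - 1)**2 = (-6)**2 = 36)
1/(R(C(k(4))) - 16540) = 1/(36 - 16540) = 1/(-16504) = -1/16504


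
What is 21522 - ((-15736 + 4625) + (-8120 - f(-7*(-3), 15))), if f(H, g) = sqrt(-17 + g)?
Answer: 40753 + I*sqrt(2) ≈ 40753.0 + 1.4142*I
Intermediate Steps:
21522 - ((-15736 + 4625) + (-8120 - f(-7*(-3), 15))) = 21522 - ((-15736 + 4625) + (-8120 - sqrt(-17 + 15))) = 21522 - (-11111 + (-8120 - sqrt(-2))) = 21522 - (-11111 + (-8120 - I*sqrt(2))) = 21522 - (-19231 - I*sqrt(2)) = 21522 + (19231 + I*sqrt(2)) = 40753 + I*sqrt(2)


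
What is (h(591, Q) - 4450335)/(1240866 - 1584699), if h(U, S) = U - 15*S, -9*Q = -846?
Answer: 1483718/114611 ≈ 12.946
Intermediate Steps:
Q = 94 (Q = -1/9*(-846) = 94)
(h(591, Q) - 4450335)/(1240866 - 1584699) = ((591 - 15*94) - 4450335)/(1240866 - 1584699) = ((591 - 1410) - 4450335)/(-343833) = (-819 - 4450335)*(-1/343833) = -4451154*(-1/343833) = 1483718/114611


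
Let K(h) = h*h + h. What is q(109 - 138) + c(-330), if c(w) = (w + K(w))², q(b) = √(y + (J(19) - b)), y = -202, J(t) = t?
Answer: 11715897600 + I*√154 ≈ 1.1716e+10 + 12.41*I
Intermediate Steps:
K(h) = h + h² (K(h) = h² + h = h + h²)
q(b) = √(-183 - b) (q(b) = √(-202 + (19 - b)) = √(-183 - b))
c(w) = (w + w*(1 + w))²
q(109 - 138) + c(-330) = √(-183 - (109 - 138)) + (-330)²*(2 - 330)² = √(-183 - 1*(-29)) + 108900*(-328)² = √(-183 + 29) + 108900*107584 = √(-154) + 11715897600 = I*√154 + 11715897600 = 11715897600 + I*√154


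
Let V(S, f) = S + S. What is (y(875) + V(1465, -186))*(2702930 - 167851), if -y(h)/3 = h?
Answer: 773199095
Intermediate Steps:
V(S, f) = 2*S
y(h) = -3*h
(y(875) + V(1465, -186))*(2702930 - 167851) = (-3*875 + 2*1465)*(2702930 - 167851) = (-2625 + 2930)*2535079 = 305*2535079 = 773199095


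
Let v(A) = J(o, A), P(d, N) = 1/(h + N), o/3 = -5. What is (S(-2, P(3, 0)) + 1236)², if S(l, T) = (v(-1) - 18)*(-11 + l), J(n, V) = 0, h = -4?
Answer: 2160900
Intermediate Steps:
o = -15 (o = 3*(-5) = -15)
P(d, N) = 1/(-4 + N)
v(A) = 0
S(l, T) = 198 - 18*l (S(l, T) = (0 - 18)*(-11 + l) = -18*(-11 + l) = 198 - 18*l)
(S(-2, P(3, 0)) + 1236)² = ((198 - 18*(-2)) + 1236)² = ((198 + 36) + 1236)² = (234 + 1236)² = 1470² = 2160900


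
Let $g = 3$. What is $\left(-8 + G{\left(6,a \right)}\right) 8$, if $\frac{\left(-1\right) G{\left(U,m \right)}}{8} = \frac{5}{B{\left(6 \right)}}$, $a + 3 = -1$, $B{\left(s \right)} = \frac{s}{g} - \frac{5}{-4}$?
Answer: $- \frac{2112}{13} \approx -162.46$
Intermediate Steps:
$B{\left(s \right)} = \frac{5}{4} + \frac{s}{3}$ ($B{\left(s \right)} = \frac{s}{3} - \frac{5}{-4} = s \frac{1}{3} - - \frac{5}{4} = \frac{s}{3} + \frac{5}{4} = \frac{5}{4} + \frac{s}{3}$)
$a = -4$ ($a = -3 - 1 = -4$)
$G{\left(U,m \right)} = - \frac{160}{13}$ ($G{\left(U,m \right)} = - 8 \frac{5}{\frac{5}{4} + \frac{1}{3} \cdot 6} = - 8 \frac{5}{\frac{5}{4} + 2} = - 8 \frac{5}{\frac{13}{4}} = - 8 \cdot 5 \cdot \frac{4}{13} = \left(-8\right) \frac{20}{13} = - \frac{160}{13}$)
$\left(-8 + G{\left(6,a \right)}\right) 8 = \left(-8 - \frac{160}{13}\right) 8 = \left(- \frac{264}{13}\right) 8 = - \frac{2112}{13}$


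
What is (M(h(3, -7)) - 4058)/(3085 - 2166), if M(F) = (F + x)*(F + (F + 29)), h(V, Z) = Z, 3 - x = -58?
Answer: -3248/919 ≈ -3.5343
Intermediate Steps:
x = 61 (x = 3 - 1*(-58) = 3 + 58 = 61)
M(F) = (29 + 2*F)*(61 + F) (M(F) = (F + 61)*(F + (F + 29)) = (61 + F)*(F + (29 + F)) = (61 + F)*(29 + 2*F) = (29 + 2*F)*(61 + F))
(M(h(3, -7)) - 4058)/(3085 - 2166) = ((1769 + 2*(-7)**2 + 151*(-7)) - 4058)/(3085 - 2166) = ((1769 + 2*49 - 1057) - 4058)/919 = ((1769 + 98 - 1057) - 4058)*(1/919) = (810 - 4058)*(1/919) = -3248*1/919 = -3248/919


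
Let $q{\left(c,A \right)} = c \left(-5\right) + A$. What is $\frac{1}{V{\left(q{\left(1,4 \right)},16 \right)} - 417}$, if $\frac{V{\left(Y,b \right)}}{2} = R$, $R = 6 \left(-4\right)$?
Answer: $- \frac{1}{465} \approx -0.0021505$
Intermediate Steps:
$R = -24$
$q{\left(c,A \right)} = A - 5 c$ ($q{\left(c,A \right)} = - 5 c + A = A - 5 c$)
$V{\left(Y,b \right)} = -48$ ($V{\left(Y,b \right)} = 2 \left(-24\right) = -48$)
$\frac{1}{V{\left(q{\left(1,4 \right)},16 \right)} - 417} = \frac{1}{-48 - 417} = \frac{1}{-465} = - \frac{1}{465}$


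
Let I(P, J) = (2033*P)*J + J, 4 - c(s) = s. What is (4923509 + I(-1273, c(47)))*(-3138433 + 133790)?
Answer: -349163112061479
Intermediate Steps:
c(s) = 4 - s
I(P, J) = J + 2033*J*P (I(P, J) = 2033*J*P + J = J + 2033*J*P)
(4923509 + I(-1273, c(47)))*(-3138433 + 133790) = (4923509 + (4 - 1*47)*(1 + 2033*(-1273)))*(-3138433 + 133790) = (4923509 + (4 - 47)*(1 - 2588009))*(-3004643) = (4923509 - 43*(-2588008))*(-3004643) = (4923509 + 111284344)*(-3004643) = 116207853*(-3004643) = -349163112061479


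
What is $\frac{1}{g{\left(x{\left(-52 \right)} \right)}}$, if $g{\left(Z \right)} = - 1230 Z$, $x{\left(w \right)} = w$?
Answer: $\frac{1}{63960} \approx 1.5635 \cdot 10^{-5}$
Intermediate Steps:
$\frac{1}{g{\left(x{\left(-52 \right)} \right)}} = \frac{1}{\left(-1230\right) \left(-52\right)} = \frac{1}{63960}$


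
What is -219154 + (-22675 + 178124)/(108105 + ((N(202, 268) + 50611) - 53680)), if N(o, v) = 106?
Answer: -23042134419/105142 ≈ -2.1915e+5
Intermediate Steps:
-219154 + (-22675 + 178124)/(108105 + ((N(202, 268) + 50611) - 53680)) = -219154 + (-22675 + 178124)/(108105 + ((106 + 50611) - 53680)) = -219154 + 155449/(108105 + (50717 - 53680)) = -219154 + 155449/(108105 - 2963) = -219154 + 155449/105142 = -23042134419/105142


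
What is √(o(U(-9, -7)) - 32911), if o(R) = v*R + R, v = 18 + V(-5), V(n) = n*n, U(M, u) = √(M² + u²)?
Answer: √(-32911 + 44*√130) ≈ 180.03*I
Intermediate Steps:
V(n) = n²
v = 43 (v = 18 + (-5)² = 18 + 25 = 43)
o(R) = 44*R (o(R) = 43*R + R = 44*R)
√(o(U(-9, -7)) - 32911) = √(44*√((-9)² + (-7)²) - 32911) = √(44*√(81 + 49) - 32911) = √(44*√130 - 32911) = √(-32911 + 44*√130)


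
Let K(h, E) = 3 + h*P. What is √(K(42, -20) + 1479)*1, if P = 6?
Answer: 17*√6 ≈ 41.641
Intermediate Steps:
K(h, E) = 3 + 6*h (K(h, E) = 3 + h*6 = 3 + 6*h)
√(K(42, -20) + 1479)*1 = √((3 + 6*42) + 1479)*1 = √((3 + 252) + 1479)*1 = √(255 + 1479)*1 = √1734*1 = (17*√6)*1 = 17*√6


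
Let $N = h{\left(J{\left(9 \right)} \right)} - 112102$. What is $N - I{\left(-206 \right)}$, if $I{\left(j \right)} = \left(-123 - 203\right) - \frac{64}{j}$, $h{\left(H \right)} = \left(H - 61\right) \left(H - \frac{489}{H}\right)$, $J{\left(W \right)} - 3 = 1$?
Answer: $- \frac{43274857}{412} \approx -1.0504 \cdot 10^{5}$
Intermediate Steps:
$J{\left(W \right)} = 4$ ($J{\left(W \right)} = 3 + 1 = 4$)
$h{\left(H \right)} = \left(-61 + H\right) \left(H - \frac{489}{H}\right)$
$I{\left(j \right)} = -326 - \frac{64}{j}$
$N = - \frac{421447}{4}$ ($N = \left(-489 + 4^{2} - 244 + \frac{29829}{4}\right) - 112102 = \left(-489 + 16 - 244 + 29829 \cdot \frac{1}{4}\right) - 112102 = \left(-489 + 16 - 244 + \frac{29829}{4}\right) - 112102 = \frac{26961}{4} - 112102 = - \frac{421447}{4} \approx -1.0536 \cdot 10^{5}$)
$N - I{\left(-206 \right)} = - \frac{421447}{4} - \left(-326 - \frac{64}{-206}\right) = - \frac{421447}{4} - \left(-326 - - \frac{32}{103}\right) = - \frac{421447}{4} - \left(-326 + \frac{32}{103}\right) = - \frac{421447}{4} - - \frac{33546}{103} = - \frac{421447}{4} + \frac{33546}{103} = - \frac{43274857}{412}$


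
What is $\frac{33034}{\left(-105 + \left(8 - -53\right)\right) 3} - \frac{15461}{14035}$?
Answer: $- \frac{232836521}{926310} \approx -251.36$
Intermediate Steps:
$\frac{33034}{\left(-105 + \left(8 - -53\right)\right) 3} - \frac{15461}{14035} = \frac{33034}{\left(-105 + \left(8 + 53\right)\right) 3} - \frac{15461}{14035} = \frac{33034}{\left(-105 + 61\right) 3} - \frac{15461}{14035} = \frac{33034}{\left(-44\right) 3} - \frac{15461}{14035} = \frac{33034}{-132} - \frac{15461}{14035} = 33034 \left(- \frac{1}{132}\right) - \frac{15461}{14035} = - \frac{16517}{66} - \frac{15461}{14035} = - \frac{232836521}{926310}$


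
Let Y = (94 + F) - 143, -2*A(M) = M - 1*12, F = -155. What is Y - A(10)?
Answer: -205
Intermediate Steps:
A(M) = 6 - M/2 (A(M) = -(M - 1*12)/2 = -(M - 12)/2 = -(-12 + M)/2 = 6 - M/2)
Y = -204 (Y = (94 - 155) - 143 = -61 - 143 = -204)
Y - A(10) = -204 - (6 - ½*10) = -204 - (6 - 5) = -204 - 1*1 = -204 - 1 = -205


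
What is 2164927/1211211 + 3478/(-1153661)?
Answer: 2493379255889/1397326893471 ≈ 1.7844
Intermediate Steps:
2164927/1211211 + 3478/(-1153661) = 2164927*(1/1211211) + 3478*(-1/1153661) = 2164927/1211211 - 3478/1153661 = 2493379255889/1397326893471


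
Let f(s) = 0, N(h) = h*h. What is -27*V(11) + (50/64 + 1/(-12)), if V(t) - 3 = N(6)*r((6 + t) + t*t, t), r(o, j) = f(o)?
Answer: -7709/96 ≈ -80.302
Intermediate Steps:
N(h) = h²
r(o, j) = 0
V(t) = 3 (V(t) = 3 + 6²*0 = 3 + 36*0 = 3 + 0 = 3)
-27*V(11) + (50/64 + 1/(-12)) = -27*3 + (50/64 + 1/(-12)) = -81 + (50*(1/64) + 1*(-1/12)) = -81 + (25/32 - 1/12) = -81 + 67/96 = -7709/96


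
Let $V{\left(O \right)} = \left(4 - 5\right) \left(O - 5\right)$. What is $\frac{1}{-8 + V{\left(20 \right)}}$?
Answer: $- \frac{1}{23} \approx -0.043478$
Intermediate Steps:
$V{\left(O \right)} = 5 - O$ ($V{\left(O \right)} = - (-5 + O) = 5 - O$)
$\frac{1}{-8 + V{\left(20 \right)}} = \frac{1}{-8 + \left(5 - 20\right)} = \frac{1}{-8 - 15} = \frac{1}{-23} = - \frac{1}{23}$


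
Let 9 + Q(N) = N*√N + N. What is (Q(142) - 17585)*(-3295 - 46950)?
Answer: 876875740 - 7134790*√142 ≈ 7.9186e+8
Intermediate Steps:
Q(N) = -9 + N + N^(3/2) (Q(N) = -9 + (N*√N + N) = -9 + (N^(3/2) + N) = -9 + (N + N^(3/2)) = -9 + N + N^(3/2))
(Q(142) - 17585)*(-3295 - 46950) = ((-9 + 142 + 142^(3/2)) - 17585)*(-3295 - 46950) = ((-9 + 142 + 142*√142) - 17585)*(-50245) = ((133 + 142*√142) - 17585)*(-50245) = (-17452 + 142*√142)*(-50245) = 876875740 - 7134790*√142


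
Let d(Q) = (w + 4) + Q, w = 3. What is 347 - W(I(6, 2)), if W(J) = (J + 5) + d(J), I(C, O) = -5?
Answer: 345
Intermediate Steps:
d(Q) = 7 + Q (d(Q) = (3 + 4) + Q = 7 + Q)
W(J) = 12 + 2*J (W(J) = (J + 5) + (7 + J) = (5 + J) + (7 + J) = 12 + 2*J)
347 - W(I(6, 2)) = 347 - (12 + 2*(-5)) = 347 - (12 - 10) = 347 - 1*2 = 347 - 2 = 345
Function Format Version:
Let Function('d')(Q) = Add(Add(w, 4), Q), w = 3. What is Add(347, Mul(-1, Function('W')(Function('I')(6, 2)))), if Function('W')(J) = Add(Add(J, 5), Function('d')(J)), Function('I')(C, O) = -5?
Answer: 345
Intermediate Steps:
Function('d')(Q) = Add(7, Q) (Function('d')(Q) = Add(Add(3, 4), Q) = Add(7, Q))
Function('W')(J) = Add(12, Mul(2, J)) (Function('W')(J) = Add(Add(J, 5), Add(7, J)) = Add(Add(5, J), Add(7, J)) = Add(12, Mul(2, J)))
Add(347, Mul(-1, Function('W')(Function('I')(6, 2)))) = Add(347, Mul(-1, Add(12, Mul(2, -5)))) = Add(347, Mul(-1, Add(12, -10))) = Add(347, Mul(-1, 2)) = Add(347, -2) = 345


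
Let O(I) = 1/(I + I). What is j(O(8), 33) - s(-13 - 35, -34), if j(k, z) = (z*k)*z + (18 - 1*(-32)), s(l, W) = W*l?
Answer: -24223/16 ≈ -1513.9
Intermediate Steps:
O(I) = 1/(2*I)
j(k, z) = 50 + k*z**2 (j(k, z) = (k*z)*z + (18 + 32) = k*z**2 + 50 = 50 + k*z**2)
j(O(8), 33) - s(-13 - 35, -34) = (50 + ((1/2)/8)*33**2) - (-34)*(-13 - 35) = (50 + ((1/2)*(1/8))*1089) - (-34)*(-48) = (50 + (1/16)*1089) - 1*1632 = (50 + 1089/16) - 1632 = 1889/16 - 1632 = -24223/16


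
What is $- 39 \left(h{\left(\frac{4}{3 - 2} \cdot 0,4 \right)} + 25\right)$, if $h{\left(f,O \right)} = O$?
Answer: $-1131$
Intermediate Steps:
$- 39 \left(h{\left(\frac{4}{3 - 2} \cdot 0,4 \right)} + 25\right) = - 39 \left(4 + 25\right) = \left(-39\right) 29 = -1131$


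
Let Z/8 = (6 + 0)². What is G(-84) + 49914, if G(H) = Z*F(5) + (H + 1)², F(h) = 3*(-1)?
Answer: 55939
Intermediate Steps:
Z = 288 (Z = 8*(6 + 0)² = 8*6² = 8*36 = 288)
F(h) = -3
G(H) = -864 + (1 + H)² (G(H) = 288*(-3) + (H + 1)² = -864 + (1 + H)²)
G(-84) + 49914 = (-864 + (1 - 84)²) + 49914 = (-864 + (-83)²) + 49914 = (-864 + 6889) + 49914 = 6025 + 49914 = 55939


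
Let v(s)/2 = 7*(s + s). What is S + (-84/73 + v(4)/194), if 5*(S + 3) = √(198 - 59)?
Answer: -25303/7081 + √139/5 ≈ -1.2154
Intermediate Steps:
v(s) = 28*s (v(s) = 2*(7*(s + s)) = 2*(7*(2*s)) = 2*(14*s) = 28*s)
S = -3 + √139/5 (S = -3 + √(198 - 59)/5 = -3 + √139/5 ≈ -0.64203)
S + (-84/73 + v(4)/194) = (-3 + √139/5) + (-84/73 + (28*4)/194) = (-3 + √139/5) + (-84*1/73 + 112*(1/194)) = (-3 + √139/5) + (-84/73 + 56/97) = (-3 + √139/5) - 4060/7081 = -25303/7081 + √139/5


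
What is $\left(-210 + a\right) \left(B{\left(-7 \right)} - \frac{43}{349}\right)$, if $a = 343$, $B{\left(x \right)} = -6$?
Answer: $- \frac{284221}{349} \approx -814.39$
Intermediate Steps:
$\left(-210 + a\right) \left(B{\left(-7 \right)} - \frac{43}{349}\right) = \left(-210 + 343\right) \left(-6 - \frac{43}{349}\right) = 133 \left(-6 - \frac{43}{349}\right) = 133 \left(- \frac{2137}{349}\right) = - \frac{284221}{349}$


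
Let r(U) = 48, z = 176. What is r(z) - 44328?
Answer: -44280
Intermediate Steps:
r(z) - 44328 = 48 - 44328 = -44280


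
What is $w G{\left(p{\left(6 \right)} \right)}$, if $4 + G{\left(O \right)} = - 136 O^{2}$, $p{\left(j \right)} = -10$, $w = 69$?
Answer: $-938676$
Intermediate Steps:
$G{\left(O \right)} = -4 - 136 O^{2}$
$w G{\left(p{\left(6 \right)} \right)} = 69 \left(-4 - 136 \left(-10\right)^{2}\right) = 69 \left(-4 - 13600\right) = 69 \left(-13604\right) = -938676$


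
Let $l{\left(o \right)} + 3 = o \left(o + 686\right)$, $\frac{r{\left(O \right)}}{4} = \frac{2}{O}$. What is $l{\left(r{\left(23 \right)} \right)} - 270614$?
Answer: $- \frac{143030105}{529} \approx -2.7038 \cdot 10^{5}$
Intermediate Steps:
$r{\left(O \right)} = \frac{8}{O}$ ($r{\left(O \right)} = 4 \frac{2}{O} = \frac{8}{O}$)
$l{\left(o \right)} = -3 + o \left(686 + o\right)$ ($l{\left(o \right)} = -3 + o \left(o + 686\right) = -3 + o \left(686 + o\right)$)
$l{\left(r{\left(23 \right)} \right)} - 270614 = \left(-3 + \left(\frac{8}{23}\right)^{2} + 686 \cdot \frac{8}{23}\right) - 270614 = \left(-3 + \frac{64}{529} + \frac{5488}{23}\right) - 270614 = \frac{124701}{529} - 270614 = - \frac{143030105}{529}$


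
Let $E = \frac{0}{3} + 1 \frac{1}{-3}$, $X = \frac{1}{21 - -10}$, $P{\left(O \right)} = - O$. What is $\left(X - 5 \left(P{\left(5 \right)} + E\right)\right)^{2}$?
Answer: $\frac{6165289}{8649} \approx 712.83$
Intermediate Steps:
$X = \frac{1}{31}$ ($X = \frac{1}{21 + \left(-8 + 18\right)} = \frac{1}{21 + 10} = \frac{1}{31} \approx 0.032258$)
$E = - \frac{1}{3}$ ($E = 0 \cdot \frac{1}{3} + 1 \left(- \frac{1}{3}\right) = 0 - \frac{1}{3} = - \frac{1}{3} \approx -0.33333$)
$\left(X - 5 \left(P{\left(5 \right)} + E\right)\right)^{2} = \left(\frac{1}{31} - 5 \left(\left(-1\right) 5 - \frac{1}{3}\right)\right)^{2} = \left(\frac{1}{31} - 5 \left(-5 - \frac{1}{3}\right)\right)^{2} = \left(\frac{1}{31} - - \frac{80}{3}\right)^{2} = \left(\frac{1}{31} + \frac{80}{3}\right)^{2} = \left(\frac{2483}{93}\right)^{2} = \frac{6165289}{8649}$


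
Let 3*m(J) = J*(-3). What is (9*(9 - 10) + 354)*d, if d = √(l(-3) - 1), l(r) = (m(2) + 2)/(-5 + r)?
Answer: 345*I ≈ 345.0*I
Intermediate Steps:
m(J) = -J (m(J) = (J*(-3))/3 = (-3*J)/3 = -J)
l(r) = 0 (l(r) = (-1*2 + 2)/(-5 + r) = (-2 + 2)/(-5 + r) = 0/(-5 + r) = 0)
d = I (d = √(0 - 1) = √(-1) = I ≈ 1.0*I)
(9*(9 - 10) + 354)*d = (9*(9 - 10) + 354)*I = (9*(-1) + 354)*I = (-9 + 354)*I = 345*I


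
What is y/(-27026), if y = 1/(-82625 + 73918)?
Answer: 1/235315382 ≈ 4.2496e-9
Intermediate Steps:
y = -1/8707 (y = 1/(-8707) = -1/8707 ≈ -0.00011485)
y/(-27026) = -1/8707/(-27026) = -1/8707*(-1/27026) = 1/235315382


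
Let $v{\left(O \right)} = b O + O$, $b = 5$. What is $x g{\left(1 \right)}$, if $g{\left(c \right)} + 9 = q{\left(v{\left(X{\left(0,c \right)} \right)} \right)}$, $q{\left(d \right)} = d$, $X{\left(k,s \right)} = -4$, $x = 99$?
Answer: $-3267$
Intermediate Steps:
$v{\left(O \right)} = 6 O$ ($v{\left(O \right)} = 5 O + O = 6 O$)
$g{\left(c \right)} = -33$ ($g{\left(c \right)} = -9 + 6 \left(-4\right) = -9 - 24 = -33$)
$x g{\left(1 \right)} = 99 \left(-33\right) = -3267$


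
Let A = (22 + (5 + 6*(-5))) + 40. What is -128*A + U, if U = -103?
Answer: -4839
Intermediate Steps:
A = 37 (A = (22 + (5 - 30)) + 40 = (22 - 25) + 40 = -3 + 40 = 37)
-128*A + U = -128*37 - 103 = -4736 - 103 = -4839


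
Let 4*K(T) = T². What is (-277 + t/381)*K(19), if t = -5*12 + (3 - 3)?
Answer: -12706839/508 ≈ -25013.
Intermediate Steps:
t = -60 (t = -60 + 0 = -60)
K(T) = T²/4
(-277 + t/381)*K(19) = (-277 - 60/381)*((¼)*19²) = (-277 - 60*1/381)*((¼)*361) = (-277 - 20/127)*(361/4) = -35199/127*361/4 = -12706839/508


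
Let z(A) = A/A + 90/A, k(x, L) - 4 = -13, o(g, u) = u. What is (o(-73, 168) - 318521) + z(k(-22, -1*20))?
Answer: -318362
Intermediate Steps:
k(x, L) = -9 (k(x, L) = 4 - 13 = -9)
z(A) = 1 + 90/A
(o(-73, 168) - 318521) + z(k(-22, -1*20)) = (168 - 318521) + (90 - 9)/(-9) = -318353 - 1/9*81 = -318353 - 9 = -318362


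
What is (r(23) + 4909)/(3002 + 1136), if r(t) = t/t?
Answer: 2455/2069 ≈ 1.1866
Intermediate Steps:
r(t) = 1
(r(23) + 4909)/(3002 + 1136) = (1 + 4909)/(3002 + 1136) = 4910/4138 = 4910*(1/4138) = 2455/2069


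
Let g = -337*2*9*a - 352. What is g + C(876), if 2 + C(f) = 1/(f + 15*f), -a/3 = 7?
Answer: 1780480513/14016 ≈ 1.2703e+5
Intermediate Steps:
a = -21 (a = -3*7 = -21)
C(f) = -2 + 1/(16*f) (C(f) = -2 + 1/(f + 15*f) = -2 + 1/(16*f))
g = 127034 (g = -337*2*9*(-21) - 352 = -6066*(-21) - 352 = -337*(-378) - 352 = 127386 - 352 = 127034)
g + C(876) = 127034 + (-2 + (1/16)/876) = 127034 + (-2 + (1/16)*(1/876)) = 127034 + (-2 + 1/14016) = 127034 - 28031/14016 = 1780480513/14016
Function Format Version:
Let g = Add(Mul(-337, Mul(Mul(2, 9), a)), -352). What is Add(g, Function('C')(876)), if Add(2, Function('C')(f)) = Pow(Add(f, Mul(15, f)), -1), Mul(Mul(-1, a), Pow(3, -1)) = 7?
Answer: Rational(1780480513, 14016) ≈ 1.2703e+5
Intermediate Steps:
a = -21 (a = Mul(-3, 7) = -21)
Function('C')(f) = Add(-2, Mul(Rational(1, 16), Pow(f, -1))) (Function('C')(f) = Add(-2, Pow(Add(f, Mul(15, f)), -1)) = Add(-2, Pow(Mul(16, f), -1)) = Add(-2, Mul(Rational(1, 16), Pow(f, -1))))
g = 127034 (g = Add(Mul(-337, Mul(Mul(2, 9), -21)), -352) = Add(Mul(-337, Mul(18, -21)), -352) = Add(Mul(-337, -378), -352) = Add(127386, -352) = 127034)
Add(g, Function('C')(876)) = Add(127034, Add(-2, Mul(Rational(1, 16), Pow(876, -1)))) = Add(127034, Add(-2, Mul(Rational(1, 16), Rational(1, 876)))) = Add(127034, Add(-2, Rational(1, 14016))) = Add(127034, Rational(-28031, 14016)) = Rational(1780480513, 14016)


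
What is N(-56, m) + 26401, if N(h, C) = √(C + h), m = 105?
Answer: 26408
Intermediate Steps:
N(-56, m) + 26401 = √(105 - 56) + 26401 = √49 + 26401 = 7 + 26401 = 26408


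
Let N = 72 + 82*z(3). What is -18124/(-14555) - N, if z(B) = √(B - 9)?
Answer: -1029836/14555 - 82*I*√6 ≈ -70.755 - 200.86*I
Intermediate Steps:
z(B) = √(-9 + B)
N = 72 + 82*I*√6 (N = 72 + 82*√(-9 + 3) = 72 + 82*√(-6) = 72 + 82*(I*√6) = 72 + 82*I*√6 ≈ 72.0 + 200.86*I)
-18124/(-14555) - N = -18124/(-14555) - (72 + 82*I*√6) = -18124*(-1/14555) + (-72 - 82*I*√6) = 18124/14555 + (-72 - 82*I*√6) = -1029836/14555 - 82*I*√6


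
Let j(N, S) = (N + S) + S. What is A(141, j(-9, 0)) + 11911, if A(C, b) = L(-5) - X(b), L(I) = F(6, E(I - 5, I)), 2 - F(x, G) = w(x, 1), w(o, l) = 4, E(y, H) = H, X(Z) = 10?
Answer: 11899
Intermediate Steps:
F(x, G) = -2 (F(x, G) = 2 - 1*4 = 2 - 4 = -2)
L(I) = -2
j(N, S) = N + 2*S
A(C, b) = -12 (A(C, b) = -2 - 1*10 = -2 - 10 = -12)
A(141, j(-9, 0)) + 11911 = -12 + 11911 = 11899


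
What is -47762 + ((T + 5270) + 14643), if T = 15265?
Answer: -12584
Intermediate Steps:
-47762 + ((T + 5270) + 14643) = -47762 + ((15265 + 5270) + 14643) = -47762 + (20535 + 14643) = -47762 + 35178 = -12584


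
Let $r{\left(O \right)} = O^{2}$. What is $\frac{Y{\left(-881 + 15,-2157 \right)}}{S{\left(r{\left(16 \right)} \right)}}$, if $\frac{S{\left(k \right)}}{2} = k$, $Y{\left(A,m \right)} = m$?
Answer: $- \frac{2157}{512} \approx -4.2129$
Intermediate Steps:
$S{\left(k \right)} = 2 k$
$\frac{Y{\left(-881 + 15,-2157 \right)}}{S{\left(r{\left(16 \right)} \right)}} = - \frac{2157}{2 \cdot 16^{2}} = - \frac{2157}{2 \cdot 256} = - \frac{2157}{512}$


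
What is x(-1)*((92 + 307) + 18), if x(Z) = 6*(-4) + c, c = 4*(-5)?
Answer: -18348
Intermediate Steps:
c = -20
x(Z) = -44 (x(Z) = 6*(-4) - 20 = -24 - 20 = -44)
x(-1)*((92 + 307) + 18) = -44*((92 + 307) + 18) = -44*(399 + 18) = -44*417 = -18348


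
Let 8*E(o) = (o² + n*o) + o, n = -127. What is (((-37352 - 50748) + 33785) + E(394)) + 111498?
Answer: 70382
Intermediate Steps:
E(o) = -63*o/4 + o²/8 (E(o) = ((o² - 127*o) + o)/8 = (o² - 126*o)/8 = -63*o/4 + o²/8)
(((-37352 - 50748) + 33785) + E(394)) + 111498 = (((-37352 - 50748) + 33785) + (⅛)*394*(-126 + 394)) + 111498 = ((-88100 + 33785) + (⅛)*394*268) + 111498 = (-54315 + 13199) + 111498 = -41116 + 111498 = 70382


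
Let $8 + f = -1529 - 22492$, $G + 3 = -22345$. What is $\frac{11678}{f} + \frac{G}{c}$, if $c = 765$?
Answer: $- \frac{545933762}{18382185} \approx -29.699$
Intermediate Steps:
$G = -22348$ ($G = -3 - 22345 = -22348$)
$f = -24029$ ($f = -8 - 24021 = -24029$)
$\frac{11678}{f} + \frac{G}{c} = \frac{11678}{-24029} - \frac{22348}{765} = 11678 \left(- \frac{1}{24029}\right) - \frac{22348}{765} = - \frac{11678}{24029} - \frac{22348}{765} = - \frac{545933762}{18382185}$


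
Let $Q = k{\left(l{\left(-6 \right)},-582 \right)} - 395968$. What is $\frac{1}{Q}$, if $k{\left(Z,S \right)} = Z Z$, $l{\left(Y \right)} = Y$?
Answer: $- \frac{1}{395932} \approx -2.5257 \cdot 10^{-6}$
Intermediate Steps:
$k{\left(Z,S \right)} = Z^{2}$
$Q = -395932$ ($Q = \left(-6\right)^{2} - 395968 = 36 - 395968 = -395932$)
$\frac{1}{Q} = \frac{1}{-395932} = - \frac{1}{395932}$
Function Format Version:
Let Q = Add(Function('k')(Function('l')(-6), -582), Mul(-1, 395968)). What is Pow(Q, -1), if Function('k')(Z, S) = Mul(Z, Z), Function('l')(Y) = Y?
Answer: Rational(-1, 395932) ≈ -2.5257e-6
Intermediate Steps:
Function('k')(Z, S) = Pow(Z, 2)
Q = -395932 (Q = Add(Pow(-6, 2), Mul(-1, 395968)) = Add(36, -395968) = -395932)
Pow(Q, -1) = Pow(-395932, -1) = Rational(-1, 395932)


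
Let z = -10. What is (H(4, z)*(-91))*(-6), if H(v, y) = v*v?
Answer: 8736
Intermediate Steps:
H(v, y) = v**2
(H(4, z)*(-91))*(-6) = (4**2*(-91))*(-6) = (16*(-91))*(-6) = -1456*(-6) = 8736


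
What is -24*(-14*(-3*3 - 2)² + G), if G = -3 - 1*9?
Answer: 40944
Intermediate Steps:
G = -12 (G = -3 - 9 = -12)
-24*(-14*(-3*3 - 2)² + G) = -24*(-14*(-3*3 - 2)² - 12) = -24*(-14*(-9 - 2)² - 12) = -24*(-14*(-11)² - 12) = -24*(-14*121 - 12) = -24*(-1694 - 12) = -24*(-1706) = 40944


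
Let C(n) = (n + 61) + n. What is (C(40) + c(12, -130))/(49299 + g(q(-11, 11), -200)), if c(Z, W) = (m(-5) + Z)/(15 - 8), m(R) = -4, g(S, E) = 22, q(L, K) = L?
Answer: 995/345247 ≈ 0.0028820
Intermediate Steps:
C(n) = 61 + 2*n (C(n) = (61 + n) + n = 61 + 2*n)
c(Z, W) = -4/7 + Z/7 (c(Z, W) = (-4 + Z)/(15 - 8) = (-4 + Z)/7 = (-4 + Z)*(⅐) = -4/7 + Z/7)
(C(40) + c(12, -130))/(49299 + g(q(-11, 11), -200)) = ((61 + 2*40) + (-4/7 + (⅐)*12))/(49299 + 22) = ((61 + 80) + (-4/7 + 12/7))/49321 = (141 + 8/7)*(1/49321) = (995/7)*(1/49321) = 995/345247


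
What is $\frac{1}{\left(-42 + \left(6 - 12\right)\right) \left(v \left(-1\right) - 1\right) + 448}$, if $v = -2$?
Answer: $\frac{1}{400} \approx 0.0025$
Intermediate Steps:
$\frac{1}{\left(-42 + \left(6 - 12\right)\right) \left(v \left(-1\right) - 1\right) + 448} = \frac{1}{\left(-42 + \left(6 - 12\right)\right) \left(\left(-2\right) \left(-1\right) - 1\right) + 448} = \frac{1}{\left(-42 + \left(6 - 12\right)\right) \left(2 - 1\right) + 448} = \frac{1}{\left(-42 - 6\right) 1 + 448} = \frac{1}{\left(-48\right) 1 + 448} = \frac{1}{-48 + 448} = \frac{1}{400}$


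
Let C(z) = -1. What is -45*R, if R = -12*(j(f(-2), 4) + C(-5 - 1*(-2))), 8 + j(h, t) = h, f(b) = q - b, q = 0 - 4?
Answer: -5940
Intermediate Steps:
q = -4
f(b) = -4 - b
j(h, t) = -8 + h
R = 132 (R = -12*((-8 + (-4 - 1*(-2))) - 1) = -12*((-8 + (-4 + 2)) - 1) = -12*((-8 - 2) - 1) = -12*(-10 - 1) = -12*(-11) = 132)
-45*R = -45*132 = -5940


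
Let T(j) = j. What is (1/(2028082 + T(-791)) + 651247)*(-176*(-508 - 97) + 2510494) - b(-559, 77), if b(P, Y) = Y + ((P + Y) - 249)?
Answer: 3455104889353845486/2027291 ≈ 1.7043e+12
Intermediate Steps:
b(P, Y) = -249 + P + 2*Y (b(P, Y) = Y + (-249 + P + Y) = -249 + P + 2*Y)
(1/(2028082 + T(-791)) + 651247)*(-176*(-508 - 97) + 2510494) - b(-559, 77) = (1/(2028082 - 791) + 651247)*(-176*(-508 - 97) + 2510494) - (-249 - 559 + 2*77) = (1/2027291 + 651247)*(-176*(-605) + 2510494) - (-249 - 559 + 154) = (1/2027291 + 651247)*(106480 + 2510494) - 1*(-654) = (1320267181878/2027291)*2616974 + 654 = 3455104888027997172/2027291 + 654 = 3455104889353845486/2027291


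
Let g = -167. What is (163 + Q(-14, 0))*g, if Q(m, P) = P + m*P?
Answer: -27221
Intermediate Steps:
Q(m, P) = P + P*m
(163 + Q(-14, 0))*g = (163 + 0*(1 - 14))*(-167) = (163 + 0*(-13))*(-167) = (163 + 0)*(-167) = 163*(-167) = -27221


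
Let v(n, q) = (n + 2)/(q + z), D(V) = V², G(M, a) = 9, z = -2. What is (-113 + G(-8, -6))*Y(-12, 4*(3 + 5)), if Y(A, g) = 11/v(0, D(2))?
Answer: -1144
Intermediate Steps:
v(n, q) = (2 + n)/(-2 + q) (v(n, q) = (n + 2)/(q - 2) = (2 + n)/(-2 + q))
Y(A, g) = 11 (Y(A, g) = 11/(((2 + 0)/(-2 + 2²))) = 11/((2/(-2 + 4))) = 11/((2/2)) = 11/(((½)*2)) = 11/1 = 11*1 = 11)
(-113 + G(-8, -6))*Y(-12, 4*(3 + 5)) = (-113 + 9)*11 = -104*11 = -1144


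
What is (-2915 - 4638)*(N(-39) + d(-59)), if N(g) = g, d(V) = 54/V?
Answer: 17787315/59 ≈ 3.0148e+5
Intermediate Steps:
(-2915 - 4638)*(N(-39) + d(-59)) = (-2915 - 4638)*(-39 + 54/(-59)) = -7553*(-39 + 54*(-1/59)) = -7553*(-39 - 54/59) = -7553*(-2355/59) = 17787315/59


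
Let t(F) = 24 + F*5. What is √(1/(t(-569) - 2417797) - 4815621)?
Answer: I*√28216608763889175422/2420618 ≈ 2194.5*I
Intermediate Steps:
t(F) = 24 + 5*F
√(1/(t(-569) - 2417797) - 4815621) = √(1/((24 + 5*(-569)) - 2417797) - 4815621) = √(1/((24 - 2845) - 2417797) - 4815621) = √(1/(-2821 - 2417797) - 4815621) = √(1/(-2420618) - 4815621) = √(-1/2420618 - 4815621) = √(-11656778873779/2420618) = I*√28216608763889175422/2420618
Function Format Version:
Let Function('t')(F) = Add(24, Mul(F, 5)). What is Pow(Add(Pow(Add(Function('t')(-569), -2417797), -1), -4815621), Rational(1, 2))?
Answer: Mul(Rational(1, 2420618), I, Pow(28216608763889175422, Rational(1, 2))) ≈ Mul(2194.5, I)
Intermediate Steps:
Function('t')(F) = Add(24, Mul(5, F))
Pow(Add(Pow(Add(Function('t')(-569), -2417797), -1), -4815621), Rational(1, 2)) = Pow(Add(Pow(Add(Add(24, Mul(5, -569)), -2417797), -1), -4815621), Rational(1, 2)) = Pow(Add(Pow(Add(Add(24, -2845), -2417797), -1), -4815621), Rational(1, 2)) = Pow(Add(Pow(Add(-2821, -2417797), -1), -4815621), Rational(1, 2)) = Pow(Add(Pow(-2420618, -1), -4815621), Rational(1, 2)) = Pow(Add(Rational(-1, 2420618), -4815621), Rational(1, 2)) = Pow(Rational(-11656778873779, 2420618), Rational(1, 2)) = Mul(Rational(1, 2420618), I, Pow(28216608763889175422, Rational(1, 2)))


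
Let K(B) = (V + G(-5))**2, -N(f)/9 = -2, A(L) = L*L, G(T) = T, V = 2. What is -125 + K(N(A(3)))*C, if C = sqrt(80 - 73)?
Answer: -125 + 9*sqrt(7) ≈ -101.19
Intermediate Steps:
A(L) = L**2
C = sqrt(7) ≈ 2.6458
N(f) = 18 (N(f) = -9*(-2) = 18)
K(B) = 9 (K(B) = (2 - 5)**2 = (-3)**2 = 9)
-125 + K(N(A(3)))*C = -125 + 9*sqrt(7)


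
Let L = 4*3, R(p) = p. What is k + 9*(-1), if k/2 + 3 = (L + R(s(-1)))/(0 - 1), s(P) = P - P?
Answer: -39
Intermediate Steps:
s(P) = 0
L = 12
k = -30 (k = -6 + 2*((12 + 0)/(0 - 1)) = -6 + 2*(12/(-1)) = -6 + 2*(12*(-1)) = -6 + 2*(-12) = -6 - 24 = -30)
k + 9*(-1) = -30 + 9*(-1) = -30 - 9 = -39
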